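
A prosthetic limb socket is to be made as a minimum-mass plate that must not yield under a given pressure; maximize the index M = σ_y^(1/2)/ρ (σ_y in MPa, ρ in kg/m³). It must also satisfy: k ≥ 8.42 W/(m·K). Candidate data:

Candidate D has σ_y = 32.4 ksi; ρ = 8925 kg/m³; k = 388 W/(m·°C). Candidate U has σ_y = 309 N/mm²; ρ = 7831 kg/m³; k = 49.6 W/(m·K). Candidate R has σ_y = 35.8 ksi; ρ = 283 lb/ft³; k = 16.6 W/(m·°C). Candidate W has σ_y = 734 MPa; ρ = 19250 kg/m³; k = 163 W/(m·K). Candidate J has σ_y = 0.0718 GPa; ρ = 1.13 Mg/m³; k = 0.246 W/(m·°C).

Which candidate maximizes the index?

candidate R

Screen on constraints: k ≥ 8.42 W/(m·K). Survivors: candidate D, candidate U, candidate R, candidate W.
After converting to SI:
  candidate D: σ_y = 223.4 MPa, ρ = 8925 kg/m³
  candidate U: σ_y = 309.0 MPa, ρ = 7831 kg/m³
  candidate R: σ_y = 246.8 MPa, ρ = 4533 kg/m³
  candidate W: σ_y = 734.0 MPa, ρ = 19250 kg/m³
  candidate R: M = 3.47×10⁻³
  candidate U: M = 2.24×10⁻³
  candidate D: M = 1.67×10⁻³
  candidate W: M = 1.41×10⁻³
Candidate R ranks first.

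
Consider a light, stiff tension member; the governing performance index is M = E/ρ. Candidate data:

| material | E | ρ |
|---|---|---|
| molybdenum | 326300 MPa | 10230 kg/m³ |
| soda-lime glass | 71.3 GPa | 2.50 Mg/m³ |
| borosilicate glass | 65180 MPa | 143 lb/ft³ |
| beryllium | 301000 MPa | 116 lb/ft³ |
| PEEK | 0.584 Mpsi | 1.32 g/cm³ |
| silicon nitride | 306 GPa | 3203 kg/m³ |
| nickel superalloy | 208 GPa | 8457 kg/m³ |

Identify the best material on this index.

beryllium

Convert each candidate to consistent units, then evaluate M:
  molybdenum: E = 326.3 GPa, ρ = 10230 kg/m³
  soda-lime glass: E = 71.30 GPa, ρ = 2500 kg/m³
  borosilicate glass: E = 65.18 GPa, ρ = 2291 kg/m³
  beryllium: E = 301.0 GPa, ρ = 1858 kg/m³
  PEEK: E = 4.027 GPa, ρ = 1320 kg/m³
  silicon nitride: E = 306.0 GPa, ρ = 3203 kg/m³
  nickel superalloy: E = 208.0 GPa, ρ = 8457 kg/m³
  beryllium: M = 162 MN·m/kg
  silicon nitride: M = 95.5 MN·m/kg
  molybdenum: M = 31.9 MN·m/kg
  soda-lime glass: M = 28.5 MN·m/kg
  borosilicate glass: M = 28.5 MN·m/kg
  nickel superalloy: M = 24.6 MN·m/kg
  PEEK: M = 3.05 MN·m/kg
Beryllium has the largest M.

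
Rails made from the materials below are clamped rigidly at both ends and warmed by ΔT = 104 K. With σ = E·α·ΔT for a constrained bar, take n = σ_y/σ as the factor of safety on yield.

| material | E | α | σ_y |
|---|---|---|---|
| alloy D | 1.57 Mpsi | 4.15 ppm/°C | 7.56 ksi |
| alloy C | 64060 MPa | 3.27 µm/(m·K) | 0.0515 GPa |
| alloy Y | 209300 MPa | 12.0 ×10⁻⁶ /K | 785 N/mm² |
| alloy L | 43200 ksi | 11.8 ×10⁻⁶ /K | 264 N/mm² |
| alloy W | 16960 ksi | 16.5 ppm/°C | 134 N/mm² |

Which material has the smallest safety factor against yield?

alloy W

With everything in SI (GPa, ×10⁻⁶/K, MPa):
  alloy D: E = 10.82, α = 4.15, σ_y = 52.12 → σ = 4.67 MPa, n = 11.2
  alloy C: E = 64.06, α = 3.27, σ_y = 51.50 → σ = 21.8 MPa, n = 2.36
  alloy Y: E = 209.3, α = 12.0, σ_y = 785.0 → σ = 261 MPa, n = 3.01
  alloy L: E = 297.9, α = 11.8, σ_y = 264.0 → σ = 366 MPa, n = 0.722
  alloy W: E = 116.9, α = 16.5, σ_y = 134.0 → σ = 201 MPa, n = 0.668
The minimum is alloy W at n = 0.668.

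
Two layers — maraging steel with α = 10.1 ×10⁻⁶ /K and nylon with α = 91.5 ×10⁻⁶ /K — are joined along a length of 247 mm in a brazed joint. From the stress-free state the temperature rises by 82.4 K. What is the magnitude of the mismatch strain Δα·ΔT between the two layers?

6.71×10⁻³

Δα = |10.1 − 91.5|×10⁻⁶/K = 81.4×10⁻⁶/K.
Mismatch strain = Δα·ΔT = 81.4×10⁻⁶ × 82.4 = 6.71×10⁻³.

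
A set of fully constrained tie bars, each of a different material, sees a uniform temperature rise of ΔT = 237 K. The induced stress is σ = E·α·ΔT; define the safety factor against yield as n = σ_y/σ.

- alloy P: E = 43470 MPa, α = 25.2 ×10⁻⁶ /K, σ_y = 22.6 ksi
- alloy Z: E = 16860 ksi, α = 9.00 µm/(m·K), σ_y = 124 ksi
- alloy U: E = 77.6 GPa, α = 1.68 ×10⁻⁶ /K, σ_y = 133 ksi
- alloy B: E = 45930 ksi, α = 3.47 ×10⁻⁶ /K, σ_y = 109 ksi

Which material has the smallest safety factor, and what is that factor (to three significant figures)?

Per material, after unit conversion:
  alloy P: E = 43.47, α = 25.2, σ_y = 155.8 → σ = 260 MPa, n = 0.600
  alloy Z: E = 116.2, α = 9.00, σ_y = 855.0 → σ = 248 MPa, n = 3.45
  alloy U: E = 77.60, α = 1.68, σ_y = 917.0 → σ = 30.9 MPa, n = 29.7
  alloy B: E = 316.7, α = 3.47, σ_y = 751.5 → σ = 260 MPa, n = 2.89
The minimum is alloy P at n = 0.600.

alloy P, n = 0.600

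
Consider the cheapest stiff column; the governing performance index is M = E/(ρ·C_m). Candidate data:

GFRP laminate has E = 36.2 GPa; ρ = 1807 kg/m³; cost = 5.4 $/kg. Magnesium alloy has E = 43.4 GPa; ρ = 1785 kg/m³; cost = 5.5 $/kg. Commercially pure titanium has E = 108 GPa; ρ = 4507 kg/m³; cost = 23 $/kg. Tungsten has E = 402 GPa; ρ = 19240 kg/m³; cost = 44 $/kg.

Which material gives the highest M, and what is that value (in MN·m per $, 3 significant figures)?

magnesium alloy, M = 4.42 MN·m per $

Computing M directly (units already consistent):
  magnesium alloy: M = 4.42 MN·m per $
  GFRP laminate: M = 3.71 MN·m per $
  commercially pure titanium: M = 1.04 MN·m per $
  tungsten: M = 0.475 MN·m per $
The maximum is for magnesium alloy.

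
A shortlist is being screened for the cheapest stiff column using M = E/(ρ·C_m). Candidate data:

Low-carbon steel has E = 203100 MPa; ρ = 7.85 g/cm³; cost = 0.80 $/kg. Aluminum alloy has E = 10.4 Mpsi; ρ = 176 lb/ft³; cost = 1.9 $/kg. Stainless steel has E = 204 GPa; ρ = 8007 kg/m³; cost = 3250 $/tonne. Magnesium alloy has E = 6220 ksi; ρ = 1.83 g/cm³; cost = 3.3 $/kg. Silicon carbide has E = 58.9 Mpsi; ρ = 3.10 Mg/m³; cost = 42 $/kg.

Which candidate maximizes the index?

Convert each candidate to consistent units, then evaluate M:
  low-carbon steel: E = 203.1 GPa, ρ = 7850 kg/m³, cost = 0.8000 $/kg
  aluminum alloy: E = 71.71 GPa, ρ = 2819 kg/m³, cost = 1.900 $/kg
  stainless steel: E = 204.0 GPa, ρ = 8007 kg/m³, cost = 3.250 $/kg
  magnesium alloy: E = 42.89 GPa, ρ = 1830 kg/m³, cost = 3.300 $/kg
  silicon carbide: E = 406.1 GPa, ρ = 3100 kg/m³, cost = 42.00 $/kg
  low-carbon steel: M = 32.3 MN·m per $
  aluminum alloy: M = 13.4 MN·m per $
  stainless steel: M = 7.84 MN·m per $
  magnesium alloy: M = 7.10 MN·m per $
  silicon carbide: M = 3.12 MN·m per $
Low-carbon steel has the largest M.

low-carbon steel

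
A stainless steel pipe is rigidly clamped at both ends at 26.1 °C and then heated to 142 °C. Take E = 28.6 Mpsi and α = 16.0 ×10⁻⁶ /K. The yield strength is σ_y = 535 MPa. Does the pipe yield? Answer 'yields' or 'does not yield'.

does not yield

E = 28.6 Mpsi = 197.2 GPa.
ΔT = 115.9 K. Constrained thermal stress σ = E·α·ΔT = 197.2×10³ MPa × 16.0×10⁻⁶ × 115.9 = 366 MPa (compressive).
Compare to σ_y = 535 MPa: σ < σ_y, so it does not yield.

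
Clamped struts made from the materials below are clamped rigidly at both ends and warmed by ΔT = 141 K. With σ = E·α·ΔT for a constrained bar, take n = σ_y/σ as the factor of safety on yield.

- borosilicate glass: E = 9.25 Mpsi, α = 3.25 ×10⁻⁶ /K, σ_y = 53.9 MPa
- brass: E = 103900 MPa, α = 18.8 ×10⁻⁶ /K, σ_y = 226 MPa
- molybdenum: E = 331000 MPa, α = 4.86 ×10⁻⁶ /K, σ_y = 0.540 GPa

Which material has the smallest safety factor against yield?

Per material, after unit conversion:
  borosilicate glass: E = 63.78, α = 3.25, σ_y = 53.90 → σ = 29.2 MPa, n = 1.84
  brass: E = 103.9, α = 18.8, σ_y = 226.0 → σ = 275 MPa, n = 0.821
  molybdenum: E = 331.0, α = 4.86, σ_y = 540.0 → σ = 227 MPa, n = 2.38
Smallest n: brass with n = 0.821.

brass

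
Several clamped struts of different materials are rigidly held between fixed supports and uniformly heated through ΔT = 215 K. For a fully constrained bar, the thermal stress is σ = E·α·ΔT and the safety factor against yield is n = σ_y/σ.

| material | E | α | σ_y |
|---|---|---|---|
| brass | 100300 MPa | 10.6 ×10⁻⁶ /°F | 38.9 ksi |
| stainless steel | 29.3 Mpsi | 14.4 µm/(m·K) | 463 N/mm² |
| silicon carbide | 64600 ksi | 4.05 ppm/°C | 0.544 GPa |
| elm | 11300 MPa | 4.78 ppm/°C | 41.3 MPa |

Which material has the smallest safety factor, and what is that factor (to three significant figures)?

brass, n = 0.652

With everything in SI (GPa, ×10⁻⁶/K, MPa):
  brass: E = 100.3, α = 19.1, σ_y = 268.2 → σ = 411 MPa, n = 0.652
  stainless steel: E = 202.0, α = 14.4, σ_y = 463.0 → σ = 625 MPa, n = 0.740
  silicon carbide: E = 445.4, α = 4.05, σ_y = 544.0 → σ = 388 MPa, n = 1.40
  elm: E = 11.30, α = 4.78, σ_y = 41.30 → σ = 11.6 MPa, n = 3.56
Brass has the lowest safety factor, n = 0.652.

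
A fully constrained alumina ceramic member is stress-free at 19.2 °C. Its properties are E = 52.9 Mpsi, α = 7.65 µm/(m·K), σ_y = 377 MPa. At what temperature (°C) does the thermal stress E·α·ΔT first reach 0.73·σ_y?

118 °C

E = 52.9 Mpsi = 364.7 GPa.
E·α·ΔT = 275.2 MPa ⇒ ΔT = 275.2 / (364.7×10³ × 7.65×10⁻⁶) = 98.63 K.
T = 19.2 + 98.63 = 117.8 °C.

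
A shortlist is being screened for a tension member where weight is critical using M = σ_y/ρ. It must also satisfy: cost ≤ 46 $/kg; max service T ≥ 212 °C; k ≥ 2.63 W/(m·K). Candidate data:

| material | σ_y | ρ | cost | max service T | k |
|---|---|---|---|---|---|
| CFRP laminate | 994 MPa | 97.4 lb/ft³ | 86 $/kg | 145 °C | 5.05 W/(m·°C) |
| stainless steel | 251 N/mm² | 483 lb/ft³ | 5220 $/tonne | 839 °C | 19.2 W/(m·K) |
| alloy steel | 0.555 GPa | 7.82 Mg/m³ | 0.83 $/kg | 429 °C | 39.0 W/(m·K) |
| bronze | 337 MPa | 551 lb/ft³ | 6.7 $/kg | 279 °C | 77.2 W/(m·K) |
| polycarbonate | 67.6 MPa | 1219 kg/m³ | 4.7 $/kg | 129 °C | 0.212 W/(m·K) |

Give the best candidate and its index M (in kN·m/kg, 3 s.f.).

alloy steel, M = 71.0 kN·m/kg

Screen on constraints: cost ≤ 46 $/kg; max service T ≥ 212 °C; k ≥ 2.63 W/(m·K). Survivors: stainless steel, alloy steel, bronze.
After converting to SI:
  stainless steel: σ_y = 251.0 MPa, ρ = 7737 kg/m³
  alloy steel: σ_y = 555.0 MPa, ρ = 7820 kg/m³
  bronze: σ_y = 337.0 MPa, ρ = 8826 kg/m³
  alloy steel: M = 71.0 kN·m/kg
  bronze: M = 38.2 kN·m/kg
  stainless steel: M = 32.4 kN·m/kg
Alloy steel ranks first.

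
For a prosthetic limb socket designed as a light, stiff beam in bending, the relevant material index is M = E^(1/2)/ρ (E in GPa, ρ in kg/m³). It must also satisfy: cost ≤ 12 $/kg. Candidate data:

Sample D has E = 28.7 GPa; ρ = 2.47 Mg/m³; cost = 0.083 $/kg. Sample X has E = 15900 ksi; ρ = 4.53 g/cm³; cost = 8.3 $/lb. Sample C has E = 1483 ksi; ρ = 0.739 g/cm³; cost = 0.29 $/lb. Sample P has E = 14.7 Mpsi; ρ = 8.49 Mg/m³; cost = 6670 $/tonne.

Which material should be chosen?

Screen on constraints: cost ≤ 12 $/kg. Survivors: sample D, sample C, sample P.
Putting every candidate on a common basis:
  sample D: E = 28.70 GPa, ρ = 2470 kg/m³
  sample C: E = 10.22 GPa, ρ = 739.0 kg/m³
  sample P: E = 101.4 GPa, ρ = 8490 kg/m³
  sample C: M = 4.33×10⁻³
  sample D: M = 2.17×10⁻³
  sample P: M = 1.19×10⁻³
Highest index: sample C.

sample C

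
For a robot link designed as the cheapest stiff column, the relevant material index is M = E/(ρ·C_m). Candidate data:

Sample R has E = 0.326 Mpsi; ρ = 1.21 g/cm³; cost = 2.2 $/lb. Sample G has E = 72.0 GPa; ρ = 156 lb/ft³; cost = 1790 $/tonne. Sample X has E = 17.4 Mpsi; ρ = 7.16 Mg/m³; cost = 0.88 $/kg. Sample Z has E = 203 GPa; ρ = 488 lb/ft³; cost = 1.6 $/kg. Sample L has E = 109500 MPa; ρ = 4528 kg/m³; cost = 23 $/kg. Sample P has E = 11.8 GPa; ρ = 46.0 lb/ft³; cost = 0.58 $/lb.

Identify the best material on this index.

Convert each candidate to consistent units, then evaluate M:
  sample R: E = 2.248 GPa, ρ = 1210 kg/m³, cost = 4.850 $/kg
  sample G: E = 72.00 GPa, ρ = 2499 kg/m³, cost = 1.790 $/kg
  sample X: E = 120.0 GPa, ρ = 7160 kg/m³, cost = 0.8800 $/kg
  sample Z: E = 203.0 GPa, ρ = 7817 kg/m³, cost = 1.600 $/kg
  sample L: E = 109.5 GPa, ρ = 4528 kg/m³, cost = 23.00 $/kg
  sample P: E = 11.80 GPa, ρ = 736.8 kg/m³, cost = 1.279 $/kg
  sample X: M = 19.0 MN·m per $
  sample Z: M = 16.2 MN·m per $
  sample G: M = 16.1 MN·m per $
  sample P: M = 12.5 MN·m per $
  sample L: M = 1.05 MN·m per $
  sample R: M = 0.383 MN·m per $
Sample X ranks first.

sample X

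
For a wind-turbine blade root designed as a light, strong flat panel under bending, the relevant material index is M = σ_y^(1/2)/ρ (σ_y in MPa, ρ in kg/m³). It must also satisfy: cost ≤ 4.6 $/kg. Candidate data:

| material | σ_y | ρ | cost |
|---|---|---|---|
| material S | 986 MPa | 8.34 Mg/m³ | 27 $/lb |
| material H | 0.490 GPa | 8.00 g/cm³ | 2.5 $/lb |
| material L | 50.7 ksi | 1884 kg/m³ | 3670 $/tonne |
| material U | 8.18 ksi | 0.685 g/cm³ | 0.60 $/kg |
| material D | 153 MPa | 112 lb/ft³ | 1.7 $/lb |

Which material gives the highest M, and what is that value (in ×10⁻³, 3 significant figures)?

material U, M = 11.0×10⁻³

Screen on constraints: cost ≤ 4.6 $/kg. Survivors: material L, material U, material D.
Normalizing units and computing the index:
  material L: σ_y = 349.6 MPa, ρ = 1884 kg/m³
  material U: σ_y = 56.40 MPa, ρ = 685.0 kg/m³
  material D: σ_y = 153.0 MPa, ρ = 1794 kg/m³
  material U: M = 11.0×10⁻³
  material L: M = 9.92×10⁻³
  material D: M = 6.89×10⁻³
The maximum is for material U.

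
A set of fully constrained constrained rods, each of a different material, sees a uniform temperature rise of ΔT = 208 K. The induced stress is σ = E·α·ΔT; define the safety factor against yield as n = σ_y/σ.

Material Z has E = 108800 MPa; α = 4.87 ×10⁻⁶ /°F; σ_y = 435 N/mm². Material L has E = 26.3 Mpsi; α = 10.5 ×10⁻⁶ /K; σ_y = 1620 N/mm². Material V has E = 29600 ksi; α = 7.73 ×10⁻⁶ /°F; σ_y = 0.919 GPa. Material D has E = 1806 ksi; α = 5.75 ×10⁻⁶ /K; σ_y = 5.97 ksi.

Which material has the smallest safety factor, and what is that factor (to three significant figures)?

material V, n = 1.56

Converting E to GPa, α to ×10⁻⁶/K, σ_y to MPa, then σ and n for each:
  material Z: E = 108.8, α = 8.77, σ_y = 435.0 → σ = 198 MPa, n = 2.19
  material L: E = 181.3, α = 10.5, σ_y = 1620 → σ = 396 MPa, n = 4.09
  material V: E = 204.1, α = 13.9, σ_y = 919.0 → σ = 591 MPa, n = 1.56
  material D: E = 12.45, α = 5.75, σ_y = 41.16 → σ = 14.9 MPa, n = 2.76
Material V has the lowest safety factor, n = 1.56.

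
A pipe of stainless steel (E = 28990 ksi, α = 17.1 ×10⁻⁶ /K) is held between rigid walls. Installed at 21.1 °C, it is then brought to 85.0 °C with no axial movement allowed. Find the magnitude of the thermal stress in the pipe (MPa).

218 MPa

E = 28990 ksi = 199.9 GPa.
ΔT = 63.90 K. Constrained thermal stress σ = E·α·ΔT = 199.9×10³ MPa × 17.1×10⁻⁶ × 63.90 = 218 MPa (compressive).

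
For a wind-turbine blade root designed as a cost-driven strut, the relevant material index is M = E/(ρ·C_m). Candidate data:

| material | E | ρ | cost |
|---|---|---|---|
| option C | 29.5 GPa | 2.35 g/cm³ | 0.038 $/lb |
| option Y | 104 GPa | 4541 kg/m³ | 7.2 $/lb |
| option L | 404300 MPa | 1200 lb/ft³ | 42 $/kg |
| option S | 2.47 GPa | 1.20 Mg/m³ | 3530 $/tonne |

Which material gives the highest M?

option C

In SI units:
  option C: E = 29.50 GPa, ρ = 2350 kg/m³, cost = 0.08377 $/kg
  option Y: E = 104.0 GPa, ρ = 4541 kg/m³, cost = 15.87 $/kg
  option L: E = 404.3 GPa, ρ = 19220 kg/m³, cost = 42.00 $/kg
  option S: E = 2.470 GPa, ρ = 1200 kg/m³, cost = 3.530 $/kg
  option C: M = 150 MN·m per $
  option Y: M = 1.44 MN·m per $
  option S: M = 0.583 MN·m per $
  option L: M = 0.501 MN·m per $
Option C has the largest M.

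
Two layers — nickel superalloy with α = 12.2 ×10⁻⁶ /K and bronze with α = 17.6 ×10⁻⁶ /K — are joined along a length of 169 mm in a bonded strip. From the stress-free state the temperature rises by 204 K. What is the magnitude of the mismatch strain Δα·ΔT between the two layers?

Δα = |12.2 − 17.6|×10⁻⁶/K = 5.40×10⁻⁶/K.
Mismatch strain = Δα·ΔT = 5.40×10⁻⁶ × 204.0 = 1.10×10⁻³.

1.10×10⁻³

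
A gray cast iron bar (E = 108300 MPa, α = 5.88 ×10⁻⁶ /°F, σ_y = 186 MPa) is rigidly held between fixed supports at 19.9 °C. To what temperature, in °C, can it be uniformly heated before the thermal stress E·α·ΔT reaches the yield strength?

E = 108300 MPa = 108.3 GPa.
α = 5.88×10⁻⁶/°F × 9/5 = 10.6×10⁻⁶/K.
E·α·ΔT = 186.0 MPa ⇒ ΔT = 186.0 / (108.3×10³ × 10.6×10⁻⁶) = 162.3 K.
T = 19.9 + 162.3 = 182.2 °C.

182 °C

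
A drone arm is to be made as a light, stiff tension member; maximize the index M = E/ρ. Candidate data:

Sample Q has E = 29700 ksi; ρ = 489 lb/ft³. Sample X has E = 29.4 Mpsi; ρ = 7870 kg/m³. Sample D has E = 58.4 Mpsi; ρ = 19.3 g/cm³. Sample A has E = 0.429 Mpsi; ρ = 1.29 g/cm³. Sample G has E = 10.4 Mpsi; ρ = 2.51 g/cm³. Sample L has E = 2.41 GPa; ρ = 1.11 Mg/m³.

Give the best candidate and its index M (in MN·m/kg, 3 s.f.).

Convert each candidate to consistent units, then evaluate M:
  sample Q: E = 204.8 GPa, ρ = 7833 kg/m³
  sample X: E = 202.7 GPa, ρ = 7870 kg/m³
  sample D: E = 402.7 GPa, ρ = 19300 kg/m³
  sample A: E = 2.958 GPa, ρ = 1290 kg/m³
  sample G: E = 71.71 GPa, ρ = 2510 kg/m³
  sample L: E = 2.410 GPa, ρ = 1110 kg/m³
  sample G: M = 28.6 MN·m/kg
  sample Q: M = 26.1 MN·m/kg
  sample X: M = 25.8 MN·m/kg
  sample D: M = 20.9 MN·m/kg
  sample A: M = 2.29 MN·m/kg
  sample L: M = 2.17 MN·m/kg
Highest index: sample G.

sample G, M = 28.6 MN·m/kg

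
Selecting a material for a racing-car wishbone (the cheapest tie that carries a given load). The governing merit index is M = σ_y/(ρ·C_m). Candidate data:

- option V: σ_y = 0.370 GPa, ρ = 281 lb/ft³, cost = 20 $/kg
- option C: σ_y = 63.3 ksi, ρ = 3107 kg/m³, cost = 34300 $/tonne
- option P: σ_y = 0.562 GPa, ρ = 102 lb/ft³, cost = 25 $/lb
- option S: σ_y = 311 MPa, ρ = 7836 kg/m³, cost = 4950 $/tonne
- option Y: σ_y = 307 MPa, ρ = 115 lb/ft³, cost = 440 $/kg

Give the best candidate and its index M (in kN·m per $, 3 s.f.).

option S, M = 8.02 kN·m per $

In SI units:
  option V: σ_y = 370.0 MPa, ρ = 4501 kg/m³, cost = 20.00 $/kg
  option C: σ_y = 436.4 MPa, ρ = 3107 kg/m³, cost = 34.30 $/kg
  option P: σ_y = 562.0 MPa, ρ = 1634 kg/m³, cost = 55.11 $/kg
  option S: σ_y = 311.0 MPa, ρ = 7836 kg/m³, cost = 4.950 $/kg
  option Y: σ_y = 307.0 MPa, ρ = 1842 kg/m³, cost = 440.0 $/kg
  option S: M = 8.02 kN·m per $
  option P: M = 6.24 kN·m per $
  option V: M = 4.11 kN·m per $
  option C: M = 4.10 kN·m per $
  option Y: M = 0.379 kN·m per $
Highest index: option S.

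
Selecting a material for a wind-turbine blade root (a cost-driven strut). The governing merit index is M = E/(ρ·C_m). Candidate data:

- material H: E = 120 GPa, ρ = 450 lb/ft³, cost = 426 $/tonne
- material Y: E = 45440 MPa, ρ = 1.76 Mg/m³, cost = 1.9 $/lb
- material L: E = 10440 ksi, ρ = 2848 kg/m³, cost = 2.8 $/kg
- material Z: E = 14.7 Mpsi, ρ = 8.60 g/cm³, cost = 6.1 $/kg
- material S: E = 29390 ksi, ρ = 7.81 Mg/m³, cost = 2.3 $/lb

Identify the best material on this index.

material H

After converting to SI:
  material H: E = 120.0 GPa, ρ = 7208 kg/m³, cost = 0.4260 $/kg
  material Y: E = 45.44 GPa, ρ = 1760 kg/m³, cost = 4.189 $/kg
  material L: E = 71.98 GPa, ρ = 2848 kg/m³, cost = 2.800 $/kg
  material Z: E = 101.4 GPa, ρ = 8600 kg/m³, cost = 6.100 $/kg
  material S: E = 202.6 GPa, ρ = 7810 kg/m³, cost = 5.071 $/kg
  material H: M = 39.1 MN·m per $
  material L: M = 9.03 MN·m per $
  material Y: M = 6.16 MN·m per $
  material S: M = 5.12 MN·m per $
  material Z: M = 1.93 MN·m per $
Material H ranks first.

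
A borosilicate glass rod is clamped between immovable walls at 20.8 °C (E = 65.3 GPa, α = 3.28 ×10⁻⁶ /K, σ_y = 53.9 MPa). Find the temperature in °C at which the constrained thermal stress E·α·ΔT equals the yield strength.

E·α·ΔT = 53.90 MPa ⇒ ΔT = 53.90 / (65.30×10³ × 3.28×10⁻⁶) = 251.7 K.
T = 20.8 + 251.7 = 272.5 °C.

272 °C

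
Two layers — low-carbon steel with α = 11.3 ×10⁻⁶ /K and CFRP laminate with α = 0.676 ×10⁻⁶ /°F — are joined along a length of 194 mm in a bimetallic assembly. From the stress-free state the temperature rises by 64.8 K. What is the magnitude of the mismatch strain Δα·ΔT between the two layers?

CFRP laminate: α = 0.676×10⁻⁶/°F × 9/5 = 1.22×10⁻⁶/K.
Δα = |11.3 − 1.22|×10⁻⁶/K = 10.1×10⁻⁶/K.
Mismatch strain = Δα·ΔT = 10.1×10⁻⁶ × 64.8 = 6.53×10⁻⁴.

6.53×10⁻⁴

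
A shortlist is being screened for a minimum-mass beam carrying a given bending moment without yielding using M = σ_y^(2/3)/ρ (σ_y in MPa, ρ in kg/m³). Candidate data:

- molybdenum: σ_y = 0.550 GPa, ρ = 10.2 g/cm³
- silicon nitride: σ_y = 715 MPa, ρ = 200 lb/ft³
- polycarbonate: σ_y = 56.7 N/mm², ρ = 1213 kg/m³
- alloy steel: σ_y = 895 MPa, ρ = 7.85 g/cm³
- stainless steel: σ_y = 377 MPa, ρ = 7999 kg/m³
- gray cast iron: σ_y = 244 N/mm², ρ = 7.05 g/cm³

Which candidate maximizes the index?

silicon nitride

In SI units:
  molybdenum: σ_y = 550.0 MPa, ρ = 10200 kg/m³
  silicon nitride: σ_y = 715.0 MPa, ρ = 3204 kg/m³
  polycarbonate: σ_y = 56.70 MPa, ρ = 1213 kg/m³
  alloy steel: σ_y = 895.0 MPa, ρ = 7850 kg/m³
  stainless steel: σ_y = 377.0 MPa, ρ = 7999 kg/m³
  gray cast iron: σ_y = 244.0 MPa, ρ = 7050 kg/m³
  silicon nitride: M = 25.0×10⁻³
  polycarbonate: M = 12.2×10⁻³
  alloy steel: M = 11.8×10⁻³
  molybdenum: M = 6.58×10⁻³
  stainless steel: M = 6.52×10⁻³
  gray cast iron: M = 5.54×10⁻³
Highest index: silicon nitride.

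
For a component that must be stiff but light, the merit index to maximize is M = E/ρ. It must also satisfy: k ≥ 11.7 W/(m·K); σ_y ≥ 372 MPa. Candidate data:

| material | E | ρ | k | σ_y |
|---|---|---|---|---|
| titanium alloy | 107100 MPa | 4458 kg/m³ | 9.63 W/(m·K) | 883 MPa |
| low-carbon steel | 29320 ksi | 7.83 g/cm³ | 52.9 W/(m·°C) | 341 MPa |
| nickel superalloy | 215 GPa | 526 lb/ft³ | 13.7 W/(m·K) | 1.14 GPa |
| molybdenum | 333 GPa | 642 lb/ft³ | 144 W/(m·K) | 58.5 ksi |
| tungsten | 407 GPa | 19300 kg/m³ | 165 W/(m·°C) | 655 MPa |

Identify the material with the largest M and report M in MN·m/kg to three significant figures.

Screen on constraints: k ≥ 11.7 W/(m·K); σ_y ≥ 372 MPa. Survivors: nickel superalloy, molybdenum, tungsten.
Convert each candidate to consistent units, then evaluate M:
  nickel superalloy: E = 215.0 GPa, ρ = 8426 kg/m³
  molybdenum: E = 333.0 GPa, ρ = 10280 kg/m³
  tungsten: E = 407.0 GPa, ρ = 19300 kg/m³
  molybdenum: M = 32.4 MN·m/kg
  nickel superalloy: M = 25.5 MN·m/kg
  tungsten: M = 21.1 MN·m/kg
The maximum is for molybdenum.

molybdenum, M = 32.4 MN·m/kg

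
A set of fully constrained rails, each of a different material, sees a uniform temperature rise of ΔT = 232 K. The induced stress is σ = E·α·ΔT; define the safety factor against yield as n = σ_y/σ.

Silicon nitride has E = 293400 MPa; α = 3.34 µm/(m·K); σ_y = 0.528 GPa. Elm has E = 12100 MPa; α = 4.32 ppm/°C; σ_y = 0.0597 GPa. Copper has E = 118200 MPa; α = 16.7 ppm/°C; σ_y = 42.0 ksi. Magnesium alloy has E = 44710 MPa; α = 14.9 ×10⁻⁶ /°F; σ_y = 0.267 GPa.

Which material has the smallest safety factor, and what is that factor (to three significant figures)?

copper, n = 0.632

Per material, after unit conversion:
  silicon nitride: E = 293.4, α = 3.34, σ_y = 528.0 → σ = 227 MPa, n = 2.32
  elm: E = 12.10, α = 4.32, σ_y = 59.70 → σ = 12.1 MPa, n = 4.92
  copper: E = 118.2, α = 16.7, σ_y = 289.6 → σ = 458 MPa, n = 0.632
  magnesium alloy: E = 44.71, α = 26.8, σ_y = 267.0 → σ = 278 MPa, n = 0.960
Copper has the lowest safety factor, n = 0.632.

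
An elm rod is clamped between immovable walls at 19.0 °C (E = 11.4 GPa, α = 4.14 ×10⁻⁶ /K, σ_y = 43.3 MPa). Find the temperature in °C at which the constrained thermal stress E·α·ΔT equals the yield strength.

936 °C

E·α·ΔT = 43.30 MPa ⇒ ΔT = 43.30 / (11.40×10³ × 4.14×10⁻⁶) = 917.5 K.
T = 19.0 + 917.5 = 936.5 °C.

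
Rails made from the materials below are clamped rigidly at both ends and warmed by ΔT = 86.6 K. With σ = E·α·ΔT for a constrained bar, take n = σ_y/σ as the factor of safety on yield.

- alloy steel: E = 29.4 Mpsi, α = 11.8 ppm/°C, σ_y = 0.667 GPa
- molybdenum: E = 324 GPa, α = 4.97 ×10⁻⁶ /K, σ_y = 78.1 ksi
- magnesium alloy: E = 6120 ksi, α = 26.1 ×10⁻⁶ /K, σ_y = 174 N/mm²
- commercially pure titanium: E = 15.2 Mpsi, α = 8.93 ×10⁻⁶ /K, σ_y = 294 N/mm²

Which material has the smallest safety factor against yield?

magnesium alloy

In consistent units (E in GPa, α in ×10⁻⁶/K, σ_y in MPa):
  alloy steel: E = 202.7, α = 11.8, σ_y = 667.0 → σ = 207 MPa, n = 3.22
  molybdenum: E = 324.0, α = 4.97, σ_y = 538.5 → σ = 139 MPa, n = 3.86
  magnesium alloy: E = 42.20, α = 26.1, σ_y = 174.0 → σ = 95.4 MPa, n = 1.82
  commercially pure titanium: E = 104.8, α = 8.93, σ_y = 294.0 → σ = 81.0 MPa, n = 3.63
Magnesium alloy has the lowest safety factor, n = 1.82.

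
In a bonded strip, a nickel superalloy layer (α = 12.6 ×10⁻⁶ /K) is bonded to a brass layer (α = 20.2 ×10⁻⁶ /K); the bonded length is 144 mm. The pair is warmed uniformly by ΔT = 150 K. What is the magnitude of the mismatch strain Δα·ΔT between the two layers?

1.14×10⁻³

Δα = |12.6 − 20.2|×10⁻⁶/K = 7.60×10⁻⁶/K.
Mismatch strain = Δα·ΔT = 7.60×10⁻⁶ × 150.0 = 1.14×10⁻³.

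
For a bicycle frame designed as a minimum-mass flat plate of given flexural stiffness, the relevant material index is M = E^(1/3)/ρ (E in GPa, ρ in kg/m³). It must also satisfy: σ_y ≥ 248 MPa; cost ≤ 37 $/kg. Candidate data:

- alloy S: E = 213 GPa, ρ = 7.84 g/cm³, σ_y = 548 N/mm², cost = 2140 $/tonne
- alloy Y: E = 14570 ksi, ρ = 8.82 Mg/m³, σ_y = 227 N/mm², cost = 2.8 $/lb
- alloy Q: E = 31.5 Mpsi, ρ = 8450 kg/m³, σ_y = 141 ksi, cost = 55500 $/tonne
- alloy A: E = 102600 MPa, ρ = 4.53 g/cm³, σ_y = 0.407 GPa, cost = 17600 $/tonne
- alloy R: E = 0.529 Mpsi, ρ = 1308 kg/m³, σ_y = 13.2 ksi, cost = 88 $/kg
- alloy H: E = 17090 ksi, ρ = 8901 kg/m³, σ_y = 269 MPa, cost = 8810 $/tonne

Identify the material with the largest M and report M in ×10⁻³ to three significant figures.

alloy A, M = 1.03×10⁻³

Screen on constraints: σ_y ≥ 248 MPa; cost ≤ 37 $/kg. Survivors: alloy S, alloy A, alloy H.
After converting to SI:
  alloy S: E = 213.0 GPa, ρ = 7840 kg/m³
  alloy A: E = 102.6 GPa, ρ = 4530 kg/m³
  alloy H: E = 117.8 GPa, ρ = 8901 kg/m³
  alloy A: M = 1.03×10⁻³
  alloy S: M = 0.762×10⁻³
  alloy H: M = 0.551×10⁻³
Highest index: alloy A.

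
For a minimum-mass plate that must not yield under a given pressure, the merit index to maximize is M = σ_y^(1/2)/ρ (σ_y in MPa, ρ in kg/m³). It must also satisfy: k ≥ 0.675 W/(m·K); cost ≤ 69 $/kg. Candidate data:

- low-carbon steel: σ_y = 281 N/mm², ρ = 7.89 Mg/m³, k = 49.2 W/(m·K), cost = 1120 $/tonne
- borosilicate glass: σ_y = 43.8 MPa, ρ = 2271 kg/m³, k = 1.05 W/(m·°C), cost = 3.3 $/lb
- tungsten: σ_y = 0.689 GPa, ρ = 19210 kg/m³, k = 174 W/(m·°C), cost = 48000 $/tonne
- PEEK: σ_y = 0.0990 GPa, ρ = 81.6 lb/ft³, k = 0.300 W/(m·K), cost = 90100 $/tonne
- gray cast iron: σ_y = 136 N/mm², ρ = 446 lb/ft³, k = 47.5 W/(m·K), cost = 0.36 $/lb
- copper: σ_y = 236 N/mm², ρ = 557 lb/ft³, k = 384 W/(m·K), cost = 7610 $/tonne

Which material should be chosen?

borosilicate glass

Screen on constraints: k ≥ 0.675 W/(m·K); cost ≤ 69 $/kg. Survivors: low-carbon steel, borosilicate glass, tungsten, gray cast iron, copper.
Normalizing units and computing the index:
  low-carbon steel: σ_y = 281.0 MPa, ρ = 7890 kg/m³
  borosilicate glass: σ_y = 43.80 MPa, ρ = 2271 kg/m³
  tungsten: σ_y = 689.0 MPa, ρ = 19210 kg/m³
  gray cast iron: σ_y = 136.0 MPa, ρ = 7144 kg/m³
  copper: σ_y = 236.0 MPa, ρ = 8922 kg/m³
  borosilicate glass: M = 2.91×10⁻³
  low-carbon steel: M = 2.12×10⁻³
  copper: M = 1.72×10⁻³
  gray cast iron: M = 1.63×10⁻³
  tungsten: M = 1.37×10⁻³
Borosilicate glass has the largest M.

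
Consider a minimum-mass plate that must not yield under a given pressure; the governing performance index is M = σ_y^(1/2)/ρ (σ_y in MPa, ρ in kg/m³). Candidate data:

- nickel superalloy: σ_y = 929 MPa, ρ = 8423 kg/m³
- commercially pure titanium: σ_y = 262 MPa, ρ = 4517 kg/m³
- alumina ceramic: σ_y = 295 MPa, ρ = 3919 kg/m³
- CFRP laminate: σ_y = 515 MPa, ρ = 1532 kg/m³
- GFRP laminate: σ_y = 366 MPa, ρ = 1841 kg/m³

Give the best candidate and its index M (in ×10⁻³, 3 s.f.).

CFRP laminate, M = 14.8×10⁻³

Per-candidate index values:
  CFRP laminate: M = 14.8×10⁻³
  GFRP laminate: M = 10.4×10⁻³
  alumina ceramic: M = 4.38×10⁻³
  nickel superalloy: M = 3.62×10⁻³
  commercially pure titanium: M = 3.58×10⁻³
CFRP laminate ranks first.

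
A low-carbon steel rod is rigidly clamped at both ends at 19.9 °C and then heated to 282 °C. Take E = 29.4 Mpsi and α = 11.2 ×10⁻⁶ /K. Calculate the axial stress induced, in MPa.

595 MPa

E = 29.4 Mpsi = 202.7 GPa.
ΔT = 262.1 K. Constrained thermal stress σ = E·α·ΔT = 202.7×10³ MPa × 11.2×10⁻⁶ × 262.1 = 595 MPa (compressive).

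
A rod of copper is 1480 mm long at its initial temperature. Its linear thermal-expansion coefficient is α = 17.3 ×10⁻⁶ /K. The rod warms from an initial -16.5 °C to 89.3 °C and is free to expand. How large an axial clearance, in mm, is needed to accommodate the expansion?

2.71 mm

ΔT = 89.3 − (-16.5) = 105.8 K.
ΔL = α·L₀·ΔT = 17.3×10⁻⁶ × 1480 mm × 105.8 K = 2.71 mm.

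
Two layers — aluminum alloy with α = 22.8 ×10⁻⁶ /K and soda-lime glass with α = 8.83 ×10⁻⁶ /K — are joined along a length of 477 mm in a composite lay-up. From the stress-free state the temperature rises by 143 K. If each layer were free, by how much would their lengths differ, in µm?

953 µm

Δα = |22.8 − 8.83|×10⁻⁶/K = 14.0×10⁻⁶/K.
ΔL_mismatch = Δα·L·ΔT = 14.0×10⁻⁶ × 477.0 mm × 143.0 K = 953 µm.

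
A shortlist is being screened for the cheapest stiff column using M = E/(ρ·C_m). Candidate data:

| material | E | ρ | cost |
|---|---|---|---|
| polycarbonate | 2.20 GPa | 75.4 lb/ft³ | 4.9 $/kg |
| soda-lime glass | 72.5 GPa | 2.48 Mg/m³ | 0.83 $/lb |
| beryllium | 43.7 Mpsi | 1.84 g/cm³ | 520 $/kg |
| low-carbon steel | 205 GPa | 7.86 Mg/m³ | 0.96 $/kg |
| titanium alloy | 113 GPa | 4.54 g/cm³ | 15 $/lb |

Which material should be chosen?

Convert each candidate to consistent units, then evaluate M:
  polycarbonate: E = 2.200 GPa, ρ = 1208 kg/m³, cost = 4.900 $/kg
  soda-lime glass: E = 72.50 GPa, ρ = 2480 kg/m³, cost = 1.830 $/kg
  beryllium: E = 301.3 GPa, ρ = 1840 kg/m³, cost = 520.0 $/kg
  low-carbon steel: E = 205.0 GPa, ρ = 7860 kg/m³, cost = 0.9600 $/kg
  titanium alloy: E = 113.0 GPa, ρ = 4540 kg/m³, cost = 33.07 $/kg
  low-carbon steel: M = 27.2 MN·m per $
  soda-lime glass: M = 16.0 MN·m per $
  titanium alloy: M = 0.753 MN·m per $
  polycarbonate: M = 0.372 MN·m per $
  beryllium: M = 0.315 MN·m per $
Highest index: low-carbon steel.

low-carbon steel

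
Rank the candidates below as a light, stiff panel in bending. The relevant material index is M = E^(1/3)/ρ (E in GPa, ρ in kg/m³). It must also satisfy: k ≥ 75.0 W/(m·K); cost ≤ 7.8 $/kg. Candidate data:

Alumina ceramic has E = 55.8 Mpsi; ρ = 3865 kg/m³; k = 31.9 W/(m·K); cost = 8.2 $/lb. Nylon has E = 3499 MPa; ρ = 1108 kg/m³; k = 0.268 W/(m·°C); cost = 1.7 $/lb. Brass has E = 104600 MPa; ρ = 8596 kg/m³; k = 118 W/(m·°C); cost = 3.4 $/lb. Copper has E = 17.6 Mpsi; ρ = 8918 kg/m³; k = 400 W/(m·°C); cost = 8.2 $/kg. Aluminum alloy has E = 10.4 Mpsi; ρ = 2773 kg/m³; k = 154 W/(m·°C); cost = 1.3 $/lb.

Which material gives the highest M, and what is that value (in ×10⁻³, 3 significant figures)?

aluminum alloy, M = 1.50×10⁻³

Screen on constraints: k ≥ 75.0 W/(m·K); cost ≤ 7.8 $/kg. Survivors: brass, aluminum alloy.
Normalizing units and computing the index:
  brass: E = 104.6 GPa, ρ = 8596 kg/m³
  aluminum alloy: E = 71.71 GPa, ρ = 2773 kg/m³
  aluminum alloy: M = 1.50×10⁻³
  brass: M = 0.548×10⁻³
The maximum is for aluminum alloy.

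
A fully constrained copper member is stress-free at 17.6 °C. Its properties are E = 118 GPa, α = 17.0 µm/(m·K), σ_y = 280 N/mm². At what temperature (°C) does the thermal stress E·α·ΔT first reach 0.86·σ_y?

σ_y = 280 N/mm² = 280.0 MPa.
E·α·ΔT = 240.8 MPa ⇒ ΔT = 240.8 / (118.0×10³ × 17.0×10⁻⁶) = 120.0 K.
T = 17.6 + 120.0 = 137.6 °C.

138 °C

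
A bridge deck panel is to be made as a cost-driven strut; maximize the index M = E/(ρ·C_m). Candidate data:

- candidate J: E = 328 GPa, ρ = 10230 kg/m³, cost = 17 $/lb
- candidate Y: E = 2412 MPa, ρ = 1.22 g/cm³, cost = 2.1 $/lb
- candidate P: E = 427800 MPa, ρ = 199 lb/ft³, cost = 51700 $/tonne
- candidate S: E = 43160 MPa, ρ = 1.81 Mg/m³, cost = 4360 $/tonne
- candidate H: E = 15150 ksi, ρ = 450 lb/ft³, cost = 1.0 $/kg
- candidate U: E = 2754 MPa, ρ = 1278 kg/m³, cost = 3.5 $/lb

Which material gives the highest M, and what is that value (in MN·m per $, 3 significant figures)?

candidate H, M = 14.5 MN·m per $

Convert each candidate to consistent units, then evaluate M:
  candidate J: E = 328.0 GPa, ρ = 10230 kg/m³, cost = 37.48 $/kg
  candidate Y: E = 2.412 GPa, ρ = 1220 kg/m³, cost = 4.630 $/kg
  candidate P: E = 427.8 GPa, ρ = 3188 kg/m³, cost = 51.70 $/kg
  candidate S: E = 43.16 GPa, ρ = 1810 kg/m³, cost = 4.360 $/kg
  candidate H: E = 104.5 GPa, ρ = 7208 kg/m³, cost = 1.000 $/kg
  candidate U: E = 2.754 GPa, ρ = 1278 kg/m³, cost = 7.716 $/kg
  candidate H: M = 14.5 MN·m per $
  candidate S: M = 5.47 MN·m per $
  candidate P: M = 2.60 MN·m per $
  candidate J: M = 0.856 MN·m per $
  candidate Y: M = 0.427 MN·m per $
  candidate U: M = 0.279 MN·m per $
The maximum is for candidate H.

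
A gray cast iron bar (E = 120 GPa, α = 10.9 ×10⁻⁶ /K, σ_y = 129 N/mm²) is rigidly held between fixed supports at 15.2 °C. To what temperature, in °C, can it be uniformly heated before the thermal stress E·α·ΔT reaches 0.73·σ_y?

σ_y = 129 N/mm² = 129.0 MPa.
E·α·ΔT = 94.17 MPa ⇒ ΔT = 94.17 / (120.0×10³ × 10.9×10⁻⁶) = 72.00 K.
T = 15.2 + 72.00 = 87.20 °C.

87.2 °C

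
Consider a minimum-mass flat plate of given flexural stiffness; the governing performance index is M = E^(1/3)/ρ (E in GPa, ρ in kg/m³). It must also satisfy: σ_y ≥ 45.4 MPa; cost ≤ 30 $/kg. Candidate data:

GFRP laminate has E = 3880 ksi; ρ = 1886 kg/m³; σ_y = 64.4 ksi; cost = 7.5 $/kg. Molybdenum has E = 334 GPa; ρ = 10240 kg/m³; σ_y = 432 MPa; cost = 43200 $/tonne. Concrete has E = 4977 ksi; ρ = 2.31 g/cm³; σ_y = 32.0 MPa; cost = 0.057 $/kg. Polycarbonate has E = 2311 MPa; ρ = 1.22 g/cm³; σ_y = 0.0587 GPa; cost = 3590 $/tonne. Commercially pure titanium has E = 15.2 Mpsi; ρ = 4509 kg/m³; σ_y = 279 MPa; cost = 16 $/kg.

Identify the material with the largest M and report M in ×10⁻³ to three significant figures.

GFRP laminate, M = 1.59×10⁻³

Screen on constraints: σ_y ≥ 45.4 MPa; cost ≤ 30 $/kg. Survivors: GFRP laminate, polycarbonate, commercially pure titanium.
Putting every candidate on a common basis:
  GFRP laminate: E = 26.75 GPa, ρ = 1886 kg/m³
  polycarbonate: E = 2.311 GPa, ρ = 1220 kg/m³
  commercially pure titanium: E = 104.8 GPa, ρ = 4509 kg/m³
  GFRP laminate: M = 1.59×10⁻³
  polycarbonate: M = 1.08×10⁻³
  commercially pure titanium: M = 1.05×10⁻³
The maximum is for GFRP laminate.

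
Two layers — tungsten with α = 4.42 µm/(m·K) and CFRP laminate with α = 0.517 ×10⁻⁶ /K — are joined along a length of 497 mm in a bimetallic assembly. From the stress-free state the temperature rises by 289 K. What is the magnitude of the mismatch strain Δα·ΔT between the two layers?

Δα = |4.42 − 0.517|×10⁻⁶/K = 3.90×10⁻⁶/K.
Mismatch strain = Δα·ΔT = 3.90×10⁻⁶ × 289.0 = 1.13×10⁻³.

1.13×10⁻³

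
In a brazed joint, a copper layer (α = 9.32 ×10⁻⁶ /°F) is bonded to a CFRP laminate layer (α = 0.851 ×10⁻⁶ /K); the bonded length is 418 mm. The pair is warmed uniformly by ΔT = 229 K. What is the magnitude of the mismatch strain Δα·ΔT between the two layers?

copper: α = 9.32×10⁻⁶/°F × 9/5 = 16.8×10⁻⁶/K.
Δα = |16.8 − 0.851|×10⁻⁶/K = 15.9×10⁻⁶/K.
Mismatch strain = Δα·ΔT = 15.9×10⁻⁶ × 229.0 = 3.65×10⁻³.

3.65×10⁻³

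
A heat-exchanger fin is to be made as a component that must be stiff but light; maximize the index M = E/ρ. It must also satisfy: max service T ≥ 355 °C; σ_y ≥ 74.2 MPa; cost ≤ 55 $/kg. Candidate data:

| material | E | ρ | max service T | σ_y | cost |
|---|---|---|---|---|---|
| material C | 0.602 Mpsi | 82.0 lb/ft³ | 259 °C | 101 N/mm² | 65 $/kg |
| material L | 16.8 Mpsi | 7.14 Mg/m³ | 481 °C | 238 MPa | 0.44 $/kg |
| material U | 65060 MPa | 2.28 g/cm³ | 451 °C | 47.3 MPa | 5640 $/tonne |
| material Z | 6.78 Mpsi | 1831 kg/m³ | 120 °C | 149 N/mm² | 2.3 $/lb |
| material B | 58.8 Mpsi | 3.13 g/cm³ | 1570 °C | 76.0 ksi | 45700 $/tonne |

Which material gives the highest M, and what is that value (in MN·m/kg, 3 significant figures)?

Screen on constraints: max service T ≥ 355 °C; σ_y ≥ 74.2 MPa; cost ≤ 55 $/kg. Survivors: material L, material B.
Normalizing units and computing the index:
  material L: E = 115.8 GPa, ρ = 7140 kg/m³
  material B: E = 405.4 GPa, ρ = 3130 kg/m³
  material B: M = 130 MN·m/kg
  material L: M = 16.2 MN·m/kg
Material B ranks first.

material B, M = 130 MN·m/kg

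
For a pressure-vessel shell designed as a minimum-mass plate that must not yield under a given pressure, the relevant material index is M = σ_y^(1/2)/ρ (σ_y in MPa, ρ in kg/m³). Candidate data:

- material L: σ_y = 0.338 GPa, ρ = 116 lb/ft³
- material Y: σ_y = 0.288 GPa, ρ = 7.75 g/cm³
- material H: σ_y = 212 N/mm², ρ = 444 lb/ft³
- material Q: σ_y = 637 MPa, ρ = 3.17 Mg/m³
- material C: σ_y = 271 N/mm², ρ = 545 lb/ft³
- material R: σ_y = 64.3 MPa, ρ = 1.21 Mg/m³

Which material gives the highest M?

material L

In SI units:
  material L: σ_y = 338.0 MPa, ρ = 1858 kg/m³
  material Y: σ_y = 288.0 MPa, ρ = 7750 kg/m³
  material H: σ_y = 212.0 MPa, ρ = 7112 kg/m³
  material Q: σ_y = 637.0 MPa, ρ = 3170 kg/m³
  material C: σ_y = 271.0 MPa, ρ = 8730 kg/m³
  material R: σ_y = 64.30 MPa, ρ = 1210 kg/m³
  material L: M = 9.89×10⁻³
  material Q: M = 7.96×10⁻³
  material R: M = 6.63×10⁻³
  material Y: M = 2.19×10⁻³
  material H: M = 2.05×10⁻³
  material C: M = 1.89×10⁻³
Material L has the largest M.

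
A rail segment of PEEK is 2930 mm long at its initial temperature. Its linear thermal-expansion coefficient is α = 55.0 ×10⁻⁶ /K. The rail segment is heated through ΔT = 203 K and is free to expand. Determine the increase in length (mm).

32.7 mm

ΔL = α·L₀·ΔT = 55.0×10⁻⁶ × 2930 mm × 203.0 K = 32.7 mm.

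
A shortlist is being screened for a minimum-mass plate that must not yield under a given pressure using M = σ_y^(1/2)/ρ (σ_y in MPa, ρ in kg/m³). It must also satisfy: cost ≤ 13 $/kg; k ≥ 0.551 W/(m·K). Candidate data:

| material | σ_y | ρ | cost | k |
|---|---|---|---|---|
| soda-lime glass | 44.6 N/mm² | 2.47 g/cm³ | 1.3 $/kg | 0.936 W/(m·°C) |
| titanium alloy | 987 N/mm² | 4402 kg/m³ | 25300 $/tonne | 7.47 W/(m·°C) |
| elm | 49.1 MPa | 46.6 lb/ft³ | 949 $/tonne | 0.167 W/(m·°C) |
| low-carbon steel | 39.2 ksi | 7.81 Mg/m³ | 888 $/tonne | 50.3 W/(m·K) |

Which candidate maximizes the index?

soda-lime glass

Screen on constraints: cost ≤ 13 $/kg; k ≥ 0.551 W/(m·K). Survivors: soda-lime glass, low-carbon steel.
In SI units:
  soda-lime glass: σ_y = 44.60 MPa, ρ = 2470 kg/m³
  low-carbon steel: σ_y = 270.3 MPa, ρ = 7810 kg/m³
  soda-lime glass: M = 2.70×10⁻³
  low-carbon steel: M = 2.10×10⁻³
Highest index: soda-lime glass.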